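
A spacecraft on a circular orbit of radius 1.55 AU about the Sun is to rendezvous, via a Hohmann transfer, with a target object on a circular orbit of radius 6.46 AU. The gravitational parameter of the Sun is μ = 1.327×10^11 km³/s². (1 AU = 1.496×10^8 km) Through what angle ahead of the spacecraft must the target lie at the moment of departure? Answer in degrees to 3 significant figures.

In km: r₁ = 1.55 × 1.496×10^8 = 2.3188×10^8 km; r₂ = 6.46 × 1.496×10^8 = 9.66416×10^8 km.
The Hohmann ellipse has a_t = (r₁ + r₂)/2 = 5.99148×10^8 km.
Transfer time t = π√(a_t³/μ) = 1.2648×10^8 s.
Target angular speed ω₂ = √(μ/r₂³) = 1.2125×10^-8 rad/s.
Angle swept by the target during transfer: ω₂·t = 1.5336 rad = 87.87°.
Arrival is 180° from departure on the ellipse, so φ = 180° − 87.87° = 92.1°.

φ = 92.1°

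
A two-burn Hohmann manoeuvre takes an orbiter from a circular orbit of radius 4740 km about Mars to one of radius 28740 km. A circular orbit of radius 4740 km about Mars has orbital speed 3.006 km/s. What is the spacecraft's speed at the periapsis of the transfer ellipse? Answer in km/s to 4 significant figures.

From the circular-orbit relation v² = μ/r at r = 4740 km: μ = v²r = (3.006)² × 4740 = 42830.8 km³/s².
Semi-major axis of the transfer orbit: a_t = (4740 + 28740)/2 = 16740 km.
At periapsis, r = 4740 km.
From the vis-viva equation, v = √[μ(2/r − 1/a_t)] = 3.939 km/s.

v = 3.939 km/s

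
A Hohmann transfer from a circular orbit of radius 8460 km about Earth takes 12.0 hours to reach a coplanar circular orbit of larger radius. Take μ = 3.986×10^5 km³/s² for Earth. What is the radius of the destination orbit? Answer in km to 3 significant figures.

Transfer time t = 12.0 hours = 43200 s, and t = π√(a_t³/μ).
So a_t = (μ t²/π²)^(1/3) = (3.986×10^5 × (43200)² / π²)^(1/3) = 42241 km.
Since a_t = (r₁ + r₂)/2, r₂ = 2a_t − r₁ = 2×42241 − 8460 = 76022 km.

r₂ = 76000 km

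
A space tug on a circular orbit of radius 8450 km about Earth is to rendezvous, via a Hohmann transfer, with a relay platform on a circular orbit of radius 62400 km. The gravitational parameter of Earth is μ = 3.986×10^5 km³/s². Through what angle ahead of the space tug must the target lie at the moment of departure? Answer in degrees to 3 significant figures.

φ = 103°

The Hohmann ellipse has a_t = (r₁ + r₂)/2 = 35425 km.
The half-period of the transfer ellipse is t = π√(a_t³/μ) = 33180 s.
Target angular speed ω₂ = √(μ/r₂³) = 4.050×10^-5 rad/s.
Angle swept by the target during transfer: ω₂·t = 1.3438 rad = 76.99°.
The space tug traverses 180° on the transfer ellipse, so the target must lead by 180° − 76.99° = 103°.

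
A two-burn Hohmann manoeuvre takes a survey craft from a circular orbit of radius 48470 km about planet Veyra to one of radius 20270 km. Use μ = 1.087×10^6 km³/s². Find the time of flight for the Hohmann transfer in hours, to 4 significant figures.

Semi-major axis of the transfer orbit: a_t = (48470 + 20270)/2 = 34370 km.
Transfer time t = π√(a_t³/μ) = π√((34370)³ / 1.087×10^6) = 19200 s.
Converting: 19200 s ÷ 3600 s/hour = 5.333 hours.

t = 5.333 hours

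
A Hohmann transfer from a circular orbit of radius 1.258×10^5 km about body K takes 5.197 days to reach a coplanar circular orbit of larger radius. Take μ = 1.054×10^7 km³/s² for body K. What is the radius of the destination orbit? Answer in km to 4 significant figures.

Transfer time t = 5.197 days = 4.490208×10^5 s, and t = π√(a_t³/μ).
So a_t = (μ t²/π²)^(1/3) = (1.054×10^7 × (4.490208×10^5)² / π²)^(1/3) = 5.9936×10^5 km.
Since a_t = (r₁ + r₂)/2, r₂ = 2a_t − r₁ = 2×5.9936×10^5 − 1.258×10^5 = 1.07292×10^6 km.

r₂ = 1.073×10^6 km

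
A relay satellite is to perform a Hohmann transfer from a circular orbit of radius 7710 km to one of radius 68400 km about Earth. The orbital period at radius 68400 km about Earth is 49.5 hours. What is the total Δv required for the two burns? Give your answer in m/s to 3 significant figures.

From Kepler's third law T² = 4π²r³/μ at r = 68400 km, T = 49.5 hours = 49.5 × 3600 s = 1.782×10^5 s: μ = 4π²r³/T² = 3.97844×10^5 km³/s².
The Hohmann ellipse has a_t = (r₁ + r₂)/2 = 38055 km.
At r₁ the circular-orbit speed is v₁ = √(μ/r₁) = 7.1834 km/s.
Transfer-orbit speed at r₁ (vis-viva equation): v_p = √[μ(2/r₁ − 1/a_t)] = 9.6306 km/s.
First burn Δv₁ = |v_p − v₁| = 2.447 km/s.
Circular speed at r₂: v₂ = √(μ/r₂) = 2.412 km/s.
Transfer-orbit speed at r₂: v_a = √[μ(2/r₂ − 1/a_t)] = 1.086 km/s.
Second burn Δv₂ = |v₂ − v_a| = 1.326 km/s.
Δv = Δv₁ + Δv₂ = 2.447 + 1.326 = 3.773 km/s.

Δv = 3770 m/s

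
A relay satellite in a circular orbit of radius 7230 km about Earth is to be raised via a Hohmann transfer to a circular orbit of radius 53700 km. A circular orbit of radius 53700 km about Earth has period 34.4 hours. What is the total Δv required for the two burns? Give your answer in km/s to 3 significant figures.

From Kepler's third law T² = 4π²r³/μ at r = 53700 km, T = 34.4 hours = 34.4 × 3600 s = 1.2384×10^5 s: μ = 4π²r³/T² = 3.98621×10^5 km³/s².
Semi-major axis of the transfer orbit: a_t = (7230 + 53700)/2 = 30465 km.
Circular speed at r₁: v₁ = √(μ/r₁) = √(3.98621×10^5/7230) = 7.425 km/s.
Transfer-orbit speed at r₁ (v² = μ(2/r − 1/a)): v_p = √[μ(2/r₁ − 1/a_t)] = 9.858 km/s.
First burn Δv₁ = |v_p − v₁| = 2.433 km/s.
Circular speed at r₂: v₂ = √(μ/r₂) = 2.7245 km/s.
Transfer-orbit speed at r₂: v_a = √[μ(2/r₂ − 1/a_t)] = 1.3273 km/s.
Second burn Δv₂ = |v₂ − v_a| = 1.397 km/s.
Total Δv = Δv₁ + Δv₂ = 3.830 km/s.

Δv = 3.83 km/s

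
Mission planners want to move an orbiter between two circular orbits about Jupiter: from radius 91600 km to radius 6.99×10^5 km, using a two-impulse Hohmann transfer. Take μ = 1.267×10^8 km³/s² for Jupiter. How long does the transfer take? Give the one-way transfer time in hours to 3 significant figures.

The Hohmann ellipse has a_t = (r₁ + r₂)/2 = 3.953×10^5 km.
Transfer time t = π√(a_t³/μ) = π√((3.953×10^5)³ / 1.267×10^8) = 69370 s.
Converting: 69370 s ÷ 3600 s/hour = 19.3 hours.

t = 19.3 hours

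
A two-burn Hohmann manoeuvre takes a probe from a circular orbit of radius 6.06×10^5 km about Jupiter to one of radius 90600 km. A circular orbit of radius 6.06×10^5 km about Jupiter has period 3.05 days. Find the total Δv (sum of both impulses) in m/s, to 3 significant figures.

Δv = 19000 m/s

From Kepler's third law T² = 4π²r³/μ at r = 6.06×10^5 km, T = 3.05 days = 3.05 × 86400 s = 2.6352×10^5 s: μ = 4π²r³/T² = 1.26517×10^8 km³/s².
The Hohmann ellipse has a_t = (r₁ + r₂)/2 = 3.483×10^5 km.
Circular speed at r₁: v₁ = √(μ/r₁) = √(1.26517×10^8/6.060×10^5) = 14.449 km/s.
Transfer-orbit speed at r₁ (vis-viva): v_a = √[μ(2/r₁ − 1/a_t)] = 7.3693 km/s.
First burn Δv₁ = |v_a − v₁| = 7.080 km/s.
Circular speed at r₂: v₂ = √(μ/r₂) = 37.37 km/s.
Transfer-orbit speed at r₂: v_p = √[μ(2/r₂ − 1/a_t)] = 49.29 km/s.
Second burn Δv₂ = |v₂ − v_p| = 11.92 km/s.
Δv = Δv₁ + Δv₂ = 7.080 + 11.92 = 19.00 km/s.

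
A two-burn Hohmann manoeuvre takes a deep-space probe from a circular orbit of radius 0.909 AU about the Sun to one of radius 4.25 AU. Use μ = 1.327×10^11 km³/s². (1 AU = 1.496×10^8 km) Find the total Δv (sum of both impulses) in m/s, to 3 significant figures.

In km: r₁ = 0.909 × 1.496×10^8 = 1.359864×10^8 km; r₂ = 4.25 × 1.496×10^8 = 6.358×10^8 km.
Semi-major axis of the transfer orbit: a_t = (1.359864×10^8 + 6.358×10^8)/2 = 3.858932×10^8 km.
Circular speed at r₁: v₁ = √(μ/r₁) = √(1.327×10^11/1.359864×10^8) = 31.238 km/s.
On the transfer ellipse at r₁, vis-viva gives v_p = √[μ(2/r₁ − 1/a_t)] = 40.097 km/s.
First burn Δv₁ = |v_p − v₁| = 8.859 km/s.
At r₂, v₂ = √(μ/r₂) = 14.447 km/s.
Transfer-orbit speed at r₂: v_a = √[μ(2/r₂ − 1/a_t)] = 8.5761 km/s.
Second burn Δv₂ = |v₂ − v_a| = 5.871 km/s.
Total Δv = Δv₁ + Δv₂ = 14.73 km/s.

Δv = 14700 m/s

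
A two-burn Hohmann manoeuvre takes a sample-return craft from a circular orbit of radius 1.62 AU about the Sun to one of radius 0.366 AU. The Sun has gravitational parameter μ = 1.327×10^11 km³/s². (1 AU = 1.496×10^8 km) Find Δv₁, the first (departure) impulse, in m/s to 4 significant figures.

In km: r₁ = 1.62 × 1.496×10^8 = 2.42352×10^8 km; r₂ = 0.366 × 1.496×10^8 = 5.47536×10^7 km.
Transfer-ellipse semi-major axis a_t = (r₁ + r₂)/2 = (2.42352×10^8 + 5.47536×10^7)/2 = 1.485528×10^8 km.
On the circular orbit at r = 2.42352×10^8 km, v_c = √(μ/r) = 23.400 km/s.
Transfer-orbit speed at the same r (vis-viva, a = a_t): v_t = √[μ(2/r − 1/a_t)] = 14.206 km/s.
Δv₁ = |v_t − v_c| = |14.206 − 23.400| = 9.194 km/s.

Δv₁ = 9194 m/s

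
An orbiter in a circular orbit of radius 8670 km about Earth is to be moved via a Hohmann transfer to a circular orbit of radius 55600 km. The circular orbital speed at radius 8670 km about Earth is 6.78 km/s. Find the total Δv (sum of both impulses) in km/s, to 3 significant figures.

Δv = 3.42 km/s

From the circular-orbit relation v² = μ/r at r = 8670 km: μ = v²r = (6.78)² × 8670 = 3.98546×10^5 km³/s².
Transfer-ellipse semi-major axis a_t = (r₁ + r₂)/2 = (8670 + 55600)/2 = 32135 km.
Circular speed at r₁: v₁ = √(μ/r₁) = √(3.98546×10^5/8670) = 6.780 km/s.
On the transfer ellipse at r₁, v² = μ(2/r − 1/a) gives v_p = √[μ(2/r₁ − 1/a_t)] = 8.918 km/s.
First burn Δv₁ = |v_p − v₁| = 2.138 km/s.
At r₂, v₂ = √(μ/r₂) = 2.6773 km/s.
Transfer-orbit speed at r₂: v_a = √[μ(2/r₂ − 1/a_t)] = 1.3907 km/s.
Second burn Δv₂ = |v₂ − v_a| = 1.287 km/s.
Total Δv = Δv₁ + Δv₂ = 3.425 km/s.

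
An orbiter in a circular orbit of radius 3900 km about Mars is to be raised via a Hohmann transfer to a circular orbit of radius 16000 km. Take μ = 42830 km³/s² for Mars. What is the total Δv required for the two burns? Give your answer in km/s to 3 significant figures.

Δv = 1.50 km/s

Semi-major axis of the transfer orbit: a_t = (3900 + 16000)/2 = 9950 km.
At r₁ the circular-orbit speed is v₁ = √(μ/r₁) = 3.3139 km/s.
Transfer-orbit speed at r₁ (v² = μ(2/r − 1/a)): v_p = √[μ(2/r₁ − 1/a_t)] = 4.2023 km/s.
First burn Δv₁ = |v_p − v₁| = 0.8884 km/s.
At r₂, v₂ = √(μ/r₂) = 1.6361 km/s.
Transfer-orbit speed at r₂: v_a = √[μ(2/r₂ − 1/a_t)] = 1.0243 km/s.
Second burn Δv₂ = |v₂ − v_a| = 0.6118 km/s.
Δv = Δv₁ + Δv₂ = 0.8884 + 0.6118 = 1.500 km/s.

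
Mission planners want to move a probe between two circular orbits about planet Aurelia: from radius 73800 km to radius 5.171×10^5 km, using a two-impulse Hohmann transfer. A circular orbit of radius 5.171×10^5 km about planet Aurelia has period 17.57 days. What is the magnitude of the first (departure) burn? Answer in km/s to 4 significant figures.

From Kepler's third law T² = 4π²r³/μ at r = 5.171×10^5 km, T = 17.57 days = 17.57 × 86400 s = 1.518048×10^6 s: μ = 4π²r³/T² = 2.36871×10^6 km³/s².
Transfer-ellipse semi-major axis a_t = (r₁ + r₂)/2 = (73800 + 5.171×10^5)/2 = 2.9545×10^5 km.
Circular speed at r = 73800 km: v_c = √(μ/r) = 5.665 km/s.
Vis-viva on the transfer ellipse at r = 73800 km gives v_t = √[μ(2/r − 1/a_t)] = 7.495 km/s.
Δv₁ = |v_t − v_c| = |7.495 − 5.665| = 1.830 km/s.

Δv₁ = 1.830 km/s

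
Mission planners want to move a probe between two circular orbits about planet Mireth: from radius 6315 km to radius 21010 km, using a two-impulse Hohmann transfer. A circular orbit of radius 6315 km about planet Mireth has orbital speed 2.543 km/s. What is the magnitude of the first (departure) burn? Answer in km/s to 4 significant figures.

Δv₁ = 0.6105 km/s

From the circular-orbit relation v² = μ/r at r = 6315 km: μ = v²r = (2.543)² × 6315 = 40838.2 km³/s².
The Hohmann ellipse has a_t = (r₁ + r₂)/2 = 13662.5 km.
On the circular orbit at r = 6315 km, v_c = √(μ/r) = 2.5430 km/s.
Vis-viva on the transfer ellipse at r = 6315 km gives v_t = √[μ(2/r − 1/a_t)] = 3.1535 km/s.
Δv₁ = |v_t − v_c| = |3.1535 − 2.5430| = 0.6105 km/s.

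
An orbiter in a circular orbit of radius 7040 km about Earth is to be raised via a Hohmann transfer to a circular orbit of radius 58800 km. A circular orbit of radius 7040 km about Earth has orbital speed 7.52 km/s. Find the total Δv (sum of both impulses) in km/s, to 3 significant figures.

Δv = 3.93 km/s

From the circular-orbit relation v² = μ/r at r = 7040 km: μ = v²r = (7.52)² × 7040 = 3.98115×10^5 km³/s².
The Hohmann ellipse has a_t = (r₁ + r₂)/2 = 32920 km.
Circular speed at r₁: v₁ = √(μ/r₁) = √(3.98115×10^5/7040) = 7.520 km/s.
Transfer-orbit speed at r₁ (v² = μ(2/r − 1/a)): v_p = √[μ(2/r₁ − 1/a_t)] = 10.05 km/s.
First burn Δv₁ = |v_p − v₁| = 2.530 km/s.
Circular speed at r₂: v₂ = √(μ/r₂) = 2.602 km/s.
Transfer-orbit speed at r₂: v_a = √[μ(2/r₂ − 1/a_t)] = 1.203 km/s.
Second burn Δv₂ = |v₂ − v_a| = 1.399 km/s.
Total Δv = Δv₁ + Δv₂ = 3.929 km/s.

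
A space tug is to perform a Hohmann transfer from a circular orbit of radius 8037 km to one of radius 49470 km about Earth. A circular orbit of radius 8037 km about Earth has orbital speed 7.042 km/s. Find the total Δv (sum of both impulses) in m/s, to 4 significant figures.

From the circular-orbit relation v² = μ/r at r = 8037 km: μ = v²r = (7.042)² × 8037 = 3.98553×10^5 km³/s².
Semi-major axis of the transfer orbit: a_t = (8037 + 49470)/2 = 28753.5 km.
Circular speed at r₁: v₁ = √(μ/r₁) = √(3.98553×10^5/8037) = 7.042 km/s.
On the transfer ellipse at r₁, vis-viva equation gives v_p = √[μ(2/r₁ − 1/a_t)] = 9.237 km/s.
First burn Δv₁ = |v_p − v₁| = 2.195 km/s.
Circular speed at r₂: v₂ = √(μ/r₂) = 2.8384 km/s.
Transfer-orbit speed at r₂: v_a = √[μ(2/r₂ − 1/a_t)] = 1.5006 km/s.
Second burn Δv₂ = |v₂ − v_a| = 1.338 km/s.
Total Δv = Δv₁ + Δv₂ = 3.533 km/s.

Δv = 3533 m/s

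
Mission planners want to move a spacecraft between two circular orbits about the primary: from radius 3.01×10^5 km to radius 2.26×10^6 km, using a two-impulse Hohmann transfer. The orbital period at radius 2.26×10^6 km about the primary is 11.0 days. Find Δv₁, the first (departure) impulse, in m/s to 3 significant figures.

Δv₁ = 13400 m/s

From Kepler's third law T² = 4π²r³/μ at r = 2.26×10^6 km, T = 11.0 days = 11.0 × 86400 s = 9.504×10^5 s: μ = 4π²r³/T² = 5.04513×10^8 km³/s².
Transfer-ellipse semi-major axis a_t = (r₁ + r₂)/2 = (3.010×10^5 + 2.260×10^6)/2 = 1.2805×10^6 km.
Circular speed at r = 3.010×10^5 km: v_c = √(μ/r) = 40.94 km/s.
Vis-viva on the transfer ellipse at r = 3.010×10^5 km gives v_t = √[μ(2/r − 1/a_t)] = 54.39 km/s.
Δv₁ = |v_t − v_c| = |54.39 − 40.94| = 13.45 km/s.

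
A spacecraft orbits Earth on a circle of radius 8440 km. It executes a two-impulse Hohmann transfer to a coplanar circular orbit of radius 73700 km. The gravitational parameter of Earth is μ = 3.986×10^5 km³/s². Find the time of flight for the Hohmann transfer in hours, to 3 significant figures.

The Hohmann ellipse has a_t = (r₁ + r₂)/2 = 41070 km.
Half the transfer-orbit period gives t = π√(a_t³/μ) = 41420 s.
Converting: 41420 s ÷ 3600 s/hour = 11.5 hours.

t = 11.5 hours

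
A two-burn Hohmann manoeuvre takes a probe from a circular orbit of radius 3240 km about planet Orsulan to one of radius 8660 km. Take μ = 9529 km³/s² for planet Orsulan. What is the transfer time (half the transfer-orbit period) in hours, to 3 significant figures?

t = 4.10 hours

The Hohmann ellipse has a_t = (r₁ + r₂)/2 = 5950 km.
By Kepler's third law the transfer-orbit period is T = 2π√(a_t³/μ), so t = T/2 = 14770 s.
Converting: 14770 s ÷ 3600 s/hour = 4.10 hours.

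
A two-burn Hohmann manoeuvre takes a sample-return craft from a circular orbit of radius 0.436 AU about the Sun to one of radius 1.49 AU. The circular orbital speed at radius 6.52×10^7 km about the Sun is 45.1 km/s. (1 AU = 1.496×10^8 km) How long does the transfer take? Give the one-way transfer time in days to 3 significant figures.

t = 173 days

From the circular-orbit relation v² = μ/r at r = 6.52×10^7 km: μ = v²r = (45.1)² × 6.52×10^7 = 1.32617×10^11 km³/s².
In km: r₁ = 0.436 × 1.496×10^8 = 6.52256×10^7 km; r₂ = 1.49 × 1.496×10^8 = 2.22904×10^8 km.
Transfer-ellipse semi-major axis a_t = (r₁ + r₂)/2 = (6.52256×10^7 + 2.22904×10^8)/2 = 1.440648×10^8 km.
By Kepler's third law the transfer-orbit period is T = 2π√(a_t³/μ), so t = T/2 = 1.492×10^7 s.
Converting: 1.492×10^7 s ÷ 86400 s/day = 173 days.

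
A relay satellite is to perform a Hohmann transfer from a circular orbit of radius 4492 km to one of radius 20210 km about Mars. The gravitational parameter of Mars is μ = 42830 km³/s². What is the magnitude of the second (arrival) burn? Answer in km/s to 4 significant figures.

Δv₂ = 0.5778 km/s

Transfer-ellipse semi-major axis a_t = (r₁ + r₂)/2 = (4492 + 20210)/2 = 12351 km.
Circular speed at r = 20210 km: v_c = √(μ/r) = 1.45576 km/s.
Vis-viva on the transfer ellipse at r = 20210 km gives v_t = √[μ(2/r − 1/a_t)] = 0.877930 km/s.
Δv₂ = |v_t − v_c| = |0.877930 − 1.45576| = 0.5778 km/s.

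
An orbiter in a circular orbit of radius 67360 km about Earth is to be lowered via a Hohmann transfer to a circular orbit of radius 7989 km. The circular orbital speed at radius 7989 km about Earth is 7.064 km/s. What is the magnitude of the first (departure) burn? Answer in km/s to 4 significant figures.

Δv₁ = 1.312 km/s

From the circular-orbit relation v² = μ/r at r = 7989 km: μ = v²r = (7.064)² × 7989 = 3.98652×10^5 km³/s².
Semi-major axis of the transfer orbit: a_t = (67360 + 7989)/2 = 37674.5 km.
Circular speed at r = 67360 km: v_c = √(μ/r) = 2.4327 km/s.
Transfer-orbit speed at the same r (vis-viva, a = a_t): v_t = √[μ(2/r − 1/a_t)] = 1.1203 km/s.
Δv₁ = |v_t − v_c| = |1.1203 − 2.4327| = 1.312 km/s.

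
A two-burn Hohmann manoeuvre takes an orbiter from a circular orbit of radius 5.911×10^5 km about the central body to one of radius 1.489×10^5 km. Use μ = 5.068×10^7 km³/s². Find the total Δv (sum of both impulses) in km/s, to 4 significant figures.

Δv = 8.255 km/s

Transfer-ellipse semi-major axis a_t = (r₁ + r₂)/2 = (5.911×10^5 + 1.489×10^5)/2 = 3.700×10^5 km.
Circular speed at r₁: v₁ = √(μ/r₁) = √(5.068×10^7/5.911×10^5) = 9.2595 km/s.
On the transfer ellipse at r₁, vis-viva gives v_a = √[μ(2/r₁ − 1/a_t)] = 5.8740 km/s.
First burn Δv₁ = |v_a − v₁| = 3.3855 km/s.
Circular speed at r₂: v₂ = √(μ/r₂) = 18.4489 km/s.
Transfer-orbit speed at r₂: v_p = √[μ(2/r₂ − 1/a_t)] = 23.3185 km/s.
Second burn Δv₂ = |v₂ − v_p| = 4.8696 km/s.
Total Δv = Δv₁ + Δv₂ = 8.255 km/s.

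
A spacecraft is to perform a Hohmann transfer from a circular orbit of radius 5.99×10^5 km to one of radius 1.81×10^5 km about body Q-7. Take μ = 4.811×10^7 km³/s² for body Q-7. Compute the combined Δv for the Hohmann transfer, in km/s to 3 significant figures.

Semi-major axis of the transfer orbit: a_t = (5.990×10^5 + 1.810×10^5)/2 = 3.900×10^5 km.
Circular speed at r₁: v₁ = √(μ/r₁) = √(4.811×10^7/5.990×10^5) = 8.9620 km/s.
Transfer-orbit speed at r₁ (vis-viva equation): v_a = √[μ(2/r₁ − 1/a_t)] = 6.1054 km/s.
First burn Δv₁ = |v_a − v₁| = 2.8566 km/s.
Circular speed at r₂: v₂ = √(μ/r₂) = 16.3034 km/s.
Transfer-orbit speed at r₂: v_p = √[μ(2/r₂ − 1/a_t)] = 20.2050 km/s.
Second burn Δv₂ = |v₂ − v_p| = 3.9016 km/s.
Δv = Δv₁ + Δv₂ = 2.8566 + 3.9016 = 6.758 km/s.

Δv = 6.76 km/s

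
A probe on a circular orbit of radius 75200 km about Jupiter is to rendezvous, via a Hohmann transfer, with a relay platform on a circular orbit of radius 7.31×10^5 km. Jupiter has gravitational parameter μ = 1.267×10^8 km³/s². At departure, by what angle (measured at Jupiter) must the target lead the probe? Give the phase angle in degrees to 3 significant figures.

φ = 106°

The Hohmann ellipse has a_t = (r₁ + r₂)/2 = 4.031×10^5 km.
Transfer time t = π√(a_t³/μ) = 71430 s.
Target angular speed ω₂ = √(μ/r₂³) = 1.801×10^-5 rad/s.
Angle swept by the target during transfer: ω₂·t = 1.2865 rad = 73.71°.
Arrival is 180° from departure on the ellipse, so φ = 180° − 73.71° = 106°.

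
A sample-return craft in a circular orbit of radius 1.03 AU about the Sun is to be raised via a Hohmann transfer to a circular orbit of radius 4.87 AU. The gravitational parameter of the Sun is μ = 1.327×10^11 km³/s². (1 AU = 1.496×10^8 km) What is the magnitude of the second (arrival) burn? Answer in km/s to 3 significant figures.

Δv₂ = 5.52 km/s

In km: r₁ = 1.03 × 1.496×10^8 = 1.54088×10^8 km; r₂ = 4.87 × 1.496×10^8 = 7.28552×10^8 km.
Semi-major axis of the transfer orbit: a_t = (1.54088×10^8 + 7.28552×10^8)/2 = 4.4132×10^8 km.
On the circular orbit at r = 7.28552×10^8 km, v_c = √(μ/r) = 13.496 km/s.
Transfer-orbit speed at the same r (vis-viva, a = a_t): v_t = √[μ(2/r − 1/a_t)] = 7.9747 km/s.
Δv₂ = |v_t − v_c| = |7.9747 − 13.496| = 5.521 km/s.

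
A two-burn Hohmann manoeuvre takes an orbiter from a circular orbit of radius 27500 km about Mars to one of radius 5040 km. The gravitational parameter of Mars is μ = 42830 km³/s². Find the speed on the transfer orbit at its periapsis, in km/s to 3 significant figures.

v = 3.79 km/s

Semi-major axis of the transfer orbit: a_t = (27500 + 5040)/2 = 16270 km.
At periapsis, r = 5040 km.
Applying v² = μ(2/r − 1/a_t): v = 3.790 km/s.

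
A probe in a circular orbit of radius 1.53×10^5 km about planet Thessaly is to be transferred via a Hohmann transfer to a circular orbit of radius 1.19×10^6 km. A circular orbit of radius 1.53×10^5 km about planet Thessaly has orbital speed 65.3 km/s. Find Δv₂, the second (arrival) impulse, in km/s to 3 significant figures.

From the circular-orbit relation v² = μ/r at r = 1.53×10^5 km: μ = v²r = (65.3)² × 1.53×10^5 = 6.52406×10^8 km³/s².
Transfer-ellipse semi-major axis a_t = (r₁ + r₂)/2 = (1.530×10^5 + 1.190×10^6)/2 = 6.715×10^5 km.
On the circular orbit at r = 1.190×10^6 km, v_c = √(μ/r) = 23.415 km/s.
Vis-viva on the transfer ellipse at r = 1.190×10^6 km gives v_t = √[μ(2/r − 1/a_t)] = 11.177 km/s.
Δv₂ = |v_t − v_c| = |11.177 − 23.415| = 12.24 km/s.

Δv₂ = 12.2 km/s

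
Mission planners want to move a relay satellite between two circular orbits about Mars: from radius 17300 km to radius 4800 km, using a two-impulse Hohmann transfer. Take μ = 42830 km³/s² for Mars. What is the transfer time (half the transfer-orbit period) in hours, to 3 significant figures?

t = 4.90 hours

The Hohmann ellipse has a_t = (r₁ + r₂)/2 = 11050 km.
Half the transfer-orbit period gives t = π√(a_t³/μ) = 17630 s.
Converting: 17630 s ÷ 3600 s/hour = 4.90 hours.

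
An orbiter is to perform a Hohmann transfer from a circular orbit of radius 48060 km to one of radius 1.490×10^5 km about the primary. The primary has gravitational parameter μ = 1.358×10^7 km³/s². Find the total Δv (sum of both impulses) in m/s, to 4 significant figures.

The Hohmann ellipse has a_t = (r₁ + r₂)/2 = 98530 km.
At r₁ the circular-orbit speed is v₁ = √(μ/r₁) = 16.8096 km/s.
On the transfer ellipse at r₁, vis-viva gives v_p = √[μ(2/r₁ − 1/a_t)] = 20.6713 km/s.
First burn Δv₁ = |v_p − v₁| = 3.862 km/s.
Circular speed at r₂: v₂ = √(μ/r₂) = 9.547 km/s.
Transfer-orbit speed at r₂: v_a = √[μ(2/r₂ − 1/a_t)] = 6.668 km/s.
Second burn Δv₂ = |v₂ − v_a| = 2.879 km/s.
Δv = Δv₁ + Δv₂ = 3.862 + 2.879 = 6.741 km/s.

Δv = 6741 m/s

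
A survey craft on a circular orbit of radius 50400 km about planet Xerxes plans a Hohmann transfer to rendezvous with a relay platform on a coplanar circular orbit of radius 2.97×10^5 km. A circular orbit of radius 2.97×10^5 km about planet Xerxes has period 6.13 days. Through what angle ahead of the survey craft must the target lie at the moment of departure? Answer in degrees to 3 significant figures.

φ = 99.5°

From Kepler's third law T² = 4π²r³/μ at r = 2.97×10^5 km, T = 6.13 days = 6.13 × 86400 s = 5.29632×10^5 s: μ = 4π²r³/T² = 3.68706×10^6 km³/s².
Semi-major axis of the transfer orbit: a_t = (50400 + 2.970×10^5)/2 = 1.737×10^5 km.
Transfer time t = π√(a_t³/μ) = 1.1844×10^5 s.
Target angular speed ω₂ = √(μ/r₂³) = 1.1863×10^-5 rad/s.
Angle swept by the target during transfer: ω₂·t = 1.4051 rad = 80.51°.
The survey craft traverses 180° on the transfer ellipse, so the target must lead by 180° − 80.51° = 99.5°.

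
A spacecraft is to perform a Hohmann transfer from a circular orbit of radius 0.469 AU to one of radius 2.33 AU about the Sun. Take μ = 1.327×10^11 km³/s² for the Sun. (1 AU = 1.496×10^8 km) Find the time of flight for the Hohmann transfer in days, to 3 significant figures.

t = 302 days

In km: r₁ = 0.469 × 1.496×10^8 = 7.01624×10^7 km; r₂ = 2.33 × 1.496×10^8 = 3.48568×10^8 km.
Semi-major axis of the transfer orbit: a_t = (7.01624×10^7 + 3.48568×10^8)/2 = 2.093652×10^8 km.
By Kepler's third law the transfer-orbit period is T = 2π√(a_t³/μ), so t = T/2 = 2.613×10^7 s.
Converting: 2.613×10^7 s ÷ 86400 s/day = 302 days.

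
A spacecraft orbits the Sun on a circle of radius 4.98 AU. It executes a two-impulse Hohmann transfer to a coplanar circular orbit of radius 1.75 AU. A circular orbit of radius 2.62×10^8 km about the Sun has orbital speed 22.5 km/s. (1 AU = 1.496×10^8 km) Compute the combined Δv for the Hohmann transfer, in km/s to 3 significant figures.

From the circular-orbit relation v² = μ/r at r = 2.62×10^8 km: μ = v²r = (22.5)² × 2.62×10^8 = 1.32638×10^11 km³/s².
In km: r₁ = 4.98 × 1.496×10^8 = 7.45008×10^8 km; r₂ = 1.75 × 1.496×10^8 = 2.618×10^8 km.
The Hohmann ellipse has a_t = (r₁ + r₂)/2 = 5.03404×10^8 km.
Circular speed at r₁: v₁ = √(μ/r₁) = √(1.32638×10^11/7.45008×10^8) = 13.343 km/s.
On the transfer ellipse at r₁, vis-viva equation gives v_a = √[μ(2/r₁ − 1/a_t)] = 9.6223 km/s.
First burn Δv₁ = |v_a − v₁| = 3.7207 km/s.
At r₂, v₂ = √(μ/r₂) = 22.5086 km/s.
Transfer-orbit speed at r₂: v_p = √[μ(2/r₂ − 1/a_t)] = 27.3823 km/s.
Second burn Δv₂ = |v₂ − v_p| = 4.8737 km/s.
Δv = Δv₁ + Δv₂ = 3.7207 + 4.8737 = 8.594 km/s.

Δv = 8.59 km/s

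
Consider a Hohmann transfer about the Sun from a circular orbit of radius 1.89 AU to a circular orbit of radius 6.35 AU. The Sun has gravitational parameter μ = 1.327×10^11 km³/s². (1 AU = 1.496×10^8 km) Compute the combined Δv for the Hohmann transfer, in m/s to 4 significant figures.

Δv = 9045 m/s

In km: r₁ = 1.89 × 1.496×10^8 = 2.82744×10^8 km; r₂ = 6.35 × 1.496×10^8 = 9.4996×10^8 km.
Transfer-ellipse semi-major axis a_t = (r₁ + r₂)/2 = (2.82744×10^8 + 9.4996×10^8)/2 = 6.16352×10^8 km.
Circular speed at r₁: v₁ = √(μ/r₁) = √(1.327×10^11/2.82744×10^8) = 21.664 km/s.
On the transfer ellipse at r₁, v² = μ(2/r − 1/a) gives v_p = √[μ(2/r₁ − 1/a_t)] = 26.895 km/s.
First burn Δv₁ = |v_p − v₁| = 5.231 km/s.
At r₂, v₂ = √(μ/r₂) = 11.819 km/s.
Transfer-orbit speed at r₂: v_a = √[μ(2/r₂ − 1/a_t)] = 8.0051 km/s.
Second burn Δv₂ = |v₂ − v_a| = 3.814 km/s.
Δv = Δv₁ + Δv₂ = 5.231 + 3.814 = 9.045 km/s.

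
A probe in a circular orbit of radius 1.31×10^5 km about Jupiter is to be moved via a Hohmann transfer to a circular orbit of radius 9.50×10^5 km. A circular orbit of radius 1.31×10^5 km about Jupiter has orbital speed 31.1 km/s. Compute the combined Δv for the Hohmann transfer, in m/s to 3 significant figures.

From the circular-orbit relation v² = μ/r at r = 1.31×10^5 km: μ = v²r = (31.1)² × 1.31×10^5 = 1.26705×10^8 km³/s².
Semi-major axis of the transfer orbit: a_t = (1.310×10^5 + 9.500×10^5)/2 = 5.405×10^5 km.
Circular speed at r₁: v₁ = √(μ/r₁) = √(1.26705×10^8/1.310×10^5) = 31.10 km/s.
On the transfer ellipse at r₁, v² = μ(2/r − 1/a) gives v_p = √[μ(2/r₁ − 1/a_t)] = 41.23 km/s.
First burn Δv₁ = |v_p − v₁| = 10.13 km/s.
Circular speed at r₂: v₂ = √(μ/r₂) = 11.5487 km/s.
Transfer-orbit speed at r₂: v_a = √[μ(2/r₂ − 1/a_t)] = 5.68554 km/s.
Second burn Δv₂ = |v₂ − v_a| = 5.863 km/s.
Δv = Δv₁ + Δv₂ = 10.13 + 5.863 = 15.99 km/s.

Δv = 16000 m/s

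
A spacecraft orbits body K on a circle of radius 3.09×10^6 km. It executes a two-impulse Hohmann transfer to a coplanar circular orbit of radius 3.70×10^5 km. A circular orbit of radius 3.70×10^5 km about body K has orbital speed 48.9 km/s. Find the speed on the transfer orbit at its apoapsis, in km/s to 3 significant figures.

v = 7.83 km/s

From the circular-orbit relation v² = μ/r at r = 3.70×10^5 km: μ = v²r = (48.9)² × 3.70×10^5 = 8.84748×10^8 km³/s².
Semi-major axis of the transfer orbit: a_t = (3.090×10^6 + 3.700×10^5)/2 = 1.730×10^6 km.
The apoapsis of the transfer ellipse is at r = 3.090×10^6 km.
Applying v² = μ(2/r − 1/a_t): v = 7.825 km/s.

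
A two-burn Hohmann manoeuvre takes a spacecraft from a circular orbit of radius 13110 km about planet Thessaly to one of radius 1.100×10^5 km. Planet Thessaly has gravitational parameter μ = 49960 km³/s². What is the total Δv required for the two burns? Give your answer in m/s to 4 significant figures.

Δv = 1020 m/s

Semi-major axis of the transfer orbit: a_t = (13110 + 1.100×10^5)/2 = 61555 km.
At r₁ the circular-orbit speed is v₁ = √(μ/r₁) = 1.9521 km/s.
On the transfer ellipse at r₁, vis-viva gives v_p = √[μ(2/r₁ − 1/a_t)] = 2.6096 km/s.
First burn Δv₁ = |v_p − v₁| = 0.6575 km/s.
Circular speed at r₂: v₂ = √(μ/r₂) = 0.6739 km/s.
Transfer-orbit speed at r₂: v_a = √[μ(2/r₂ − 1/a_t)] = 0.3110 km/s.
Second burn Δv₂ = |v₂ − v_a| = 0.3629 km/s.
Δv = Δv₁ + Δv₂ = 0.6575 + 0.3629 = 1.020 km/s.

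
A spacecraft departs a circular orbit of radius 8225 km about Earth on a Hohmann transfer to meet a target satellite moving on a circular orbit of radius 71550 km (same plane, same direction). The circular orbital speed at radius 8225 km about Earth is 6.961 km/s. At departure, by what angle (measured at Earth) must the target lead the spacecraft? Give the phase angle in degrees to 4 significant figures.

From the circular-orbit relation v² = μ/r at r = 8225 km: μ = v²r = (6.961)² × 8225 = 3.98547×10^5 km³/s².
Transfer-ellipse semi-major axis a_t = (r₁ + r₂)/2 = (8225 + 71550)/2 = 39887.5 km.
Transfer time t = π√(a_t³/μ) = 39642.9 s.
The target's mean motion on its circular orbit is ω₂ = √(μ/r₂³) = 3.29857×10^-5 rad/s.
Angle swept by the target during transfer: ω₂·t = 1.3076 rad = 74.92°.
The spacecraft traverses 180° on the transfer ellipse, so the target must lead by 180° − 74.92° = 105.1°.

φ = 105.1°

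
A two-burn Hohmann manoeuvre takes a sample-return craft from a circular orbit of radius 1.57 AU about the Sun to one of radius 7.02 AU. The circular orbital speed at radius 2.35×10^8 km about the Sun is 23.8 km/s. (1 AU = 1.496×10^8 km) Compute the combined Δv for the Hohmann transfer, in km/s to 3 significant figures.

From the circular-orbit relation v² = μ/r at r = 2.35×10^8 km: μ = v²r = (23.8)² × 2.35×10^8 = 1.33113×10^11 km³/s².
In km: r₁ = 1.57 × 1.496×10^8 = 2.34872×10^8 km; r₂ = 7.02 × 1.496×10^8 = 1.050192×10^9 km.
The Hohmann ellipse has a_t = (r₁ + r₂)/2 = 6.42532×10^8 km.
Circular speed at r₁: v₁ = √(μ/r₁) = √(1.33113×10^11/2.34872×10^8) = 23.8065 km/s.
Transfer-orbit speed at r₁ (vis-viva equation): v_p = √[μ(2/r₁ − 1/a_t)] = 30.4356 km/s.
First burn Δv₁ = |v_p − v₁| = 6.629 km/s.
At r₂, v₂ = √(μ/r₂) = 11.2584 km/s.
Transfer-orbit speed at r₂: v_a = √[μ(2/r₂ − 1/a_t)] = 6.80683 km/s.
Second burn Δv₂ = |v₂ − v_a| = 4.452 km/s.
Δv = Δv₁ + Δv₂ = 6.629 + 4.452 = 11.08 km/s.

Δv = 11.1 km/s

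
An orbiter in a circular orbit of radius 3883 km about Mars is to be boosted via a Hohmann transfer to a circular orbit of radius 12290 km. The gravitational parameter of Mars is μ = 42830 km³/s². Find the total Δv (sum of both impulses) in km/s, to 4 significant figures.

The Hohmann ellipse has a_t = (r₁ + r₂)/2 = 8086.5 km.
Circular speed at r₁: v₁ = √(μ/r₁) = √(42830/3883) = 3.3212 km/s.
On the transfer ellipse at r₁, vis-viva gives v_p = √[μ(2/r₁ − 1/a_t)] = 4.0944 km/s.
First burn Δv₁ = |v_p − v₁| = 0.7732 km/s.
At r₂, v₂ = √(μ/r₂) = 1.8668 km/s.
Transfer-orbit speed at r₂: v_a = √[μ(2/r₂ − 1/a_t)] = 1.2936 km/s.
Second burn Δv₂ = |v₂ − v_a| = 0.5732 km/s.
Δv = Δv₁ + Δv₂ = 0.7732 + 0.5732 = 1.346 km/s.

Δv = 1.346 km/s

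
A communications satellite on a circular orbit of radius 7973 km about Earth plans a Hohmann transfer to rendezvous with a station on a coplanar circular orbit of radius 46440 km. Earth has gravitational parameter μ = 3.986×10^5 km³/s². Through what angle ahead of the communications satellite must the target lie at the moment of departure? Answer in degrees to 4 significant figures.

Transfer-ellipse semi-major axis a_t = (r₁ + r₂)/2 = (7973 + 46440)/2 = 27206.5 km.
The half-period of the transfer ellipse is t = π√(a_t³/μ) = 22330 s.
Target angular speed ω₂ = √(μ/r₂³) = 6.3086×10^-5 rad/s.
Angle swept by the target during transfer: ω₂·t = 1.4087 rad = 80.71°.
Arrival is 180° from departure on the ellipse, so φ = 180° − 80.71° = 99.29°.

φ = 99.29°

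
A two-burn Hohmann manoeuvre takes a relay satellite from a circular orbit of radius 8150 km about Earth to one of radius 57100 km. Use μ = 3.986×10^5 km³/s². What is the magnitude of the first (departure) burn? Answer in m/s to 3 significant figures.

Transfer-ellipse semi-major axis a_t = (r₁ + r₂)/2 = (8150 + 57100)/2 = 32625 km.
On the circular orbit at r = 8150 km, v_c = √(μ/r) = 6.993 km/s.
Transfer-orbit speed at the same r (vis-viva, a = a_t): v_t = √[μ(2/r − 1/a_t)] = 9.252 km/s.
Δv₁ = |v_t − v_c| = |9.252 − 6.993| = 2.259 km/s.

Δv₁ = 2260 m/s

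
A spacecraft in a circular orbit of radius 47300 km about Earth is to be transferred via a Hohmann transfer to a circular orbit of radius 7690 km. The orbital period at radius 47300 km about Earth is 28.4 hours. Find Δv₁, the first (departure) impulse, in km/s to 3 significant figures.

From Kepler's third law T² = 4π²r³/μ at r = 47300 km, T = 28.4 hours = 28.4 × 3600 s = 1.0224×10^5 s: μ = 4π²r³/T² = 3.99670×10^5 km³/s².
Semi-major axis of the transfer orbit: a_t = (47300 + 7690)/2 = 27495 km.
On the circular orbit at r = 47300 km, v_c = √(μ/r) = 2.907 km/s.
Vis-viva on the transfer ellipse at r = 47300 km gives v_t = √[μ(2/r − 1/a_t)] = 1.537 km/s.
Δv₁ = |v_t − v_c| = |1.537 − 2.907| = 1.370 km/s.

Δv₁ = 1.37 km/s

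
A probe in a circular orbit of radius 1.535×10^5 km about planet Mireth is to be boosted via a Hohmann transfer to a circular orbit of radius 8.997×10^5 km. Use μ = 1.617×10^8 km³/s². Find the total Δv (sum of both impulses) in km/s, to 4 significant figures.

Semi-major axis of the transfer orbit: a_t = (1.535×10^5 + 8.997×10^5)/2 = 5.266×10^5 km.
At r₁ the circular-orbit speed is v₁ = √(μ/r₁) = 32.45644 km/s.
On the transfer ellipse at r₁, v² = μ(2/r − 1/a) gives v_p = √[μ(2/r₁ − 1/a_t)] = 42.42377 km/s.
First burn Δv₁ = |v_p − v₁| = 9.9673 km/s.
Circular speed at r₂: v₂ = √(μ/r₂) = 13.4062 km/s.
Transfer-orbit speed at r₂: v_a = √[μ(2/r₂ − 1/a_t)] = 7.23802 km/s.
Second burn Δv₂ = |v₂ − v_a| = 6.1682 km/s.
Δv = Δv₁ + Δv₂ = 9.9673 + 6.1682 = 16.14 km/s.

Δv = 16.14 km/s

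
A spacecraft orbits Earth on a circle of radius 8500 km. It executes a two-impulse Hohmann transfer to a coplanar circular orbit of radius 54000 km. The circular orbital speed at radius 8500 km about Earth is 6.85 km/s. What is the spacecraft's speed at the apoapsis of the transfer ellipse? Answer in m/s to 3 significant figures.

v = 1420 m/s

From the circular-orbit relation v² = μ/r at r = 8500 km: μ = v²r = (6.85)² × 8500 = 3.98841×10^5 km³/s².
Transfer-ellipse semi-major axis a_t = (r₁ + r₂)/2 = (8500 + 54000)/2 = 31250 km.
At apoapsis, r = 54000 km.
Applying v² = μ(2/r − 1/a_t): v = 1.417 km/s.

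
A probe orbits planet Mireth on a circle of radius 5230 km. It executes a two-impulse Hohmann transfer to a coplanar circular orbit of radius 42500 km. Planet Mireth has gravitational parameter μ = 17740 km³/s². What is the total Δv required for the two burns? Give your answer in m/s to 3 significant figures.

The Hohmann ellipse has a_t = (r₁ + r₂)/2 = 23865 km.
At r₁ the circular-orbit speed is v₁ = √(μ/r₁) = 1.841730 km/s.
Transfer-orbit speed at r₁ (vis-viva equation): v_p = √[μ(2/r₁ − 1/a_t)] = 2.457761 km/s.
First burn Δv₁ = |v_p − v₁| = 0.616031 km/s.
Circular speed at r₂: v₂ = √(μ/r₂) = 0.646074 km/s.
Transfer-orbit speed at r₂: v_a = √[μ(2/r₂ − 1/a_t)] = 0.302449 km/s.
Second burn Δv₂ = |v₂ − v_a| = 0.343625 km/s.
Total Δv = Δv₁ + Δv₂ = 0.9597 km/s.

Δv = 960 m/s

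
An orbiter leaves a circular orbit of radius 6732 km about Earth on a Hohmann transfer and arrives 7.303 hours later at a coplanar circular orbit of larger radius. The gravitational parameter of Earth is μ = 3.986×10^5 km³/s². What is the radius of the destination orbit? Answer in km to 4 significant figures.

r₂ = 53940 km

Transfer time t = 7.303 hours = 26290.8 s, and t = π√(a_t³/μ).
So a_t = (μ t²/π²)^(1/3) = (3.986×10^5 × (26290.8)² / π²)^(1/3) = 30335 km.
Since a_t = (r₁ + r₂)/2, r₂ = 2a_t − r₁ = 2×30335 − 6732 = 53938 km.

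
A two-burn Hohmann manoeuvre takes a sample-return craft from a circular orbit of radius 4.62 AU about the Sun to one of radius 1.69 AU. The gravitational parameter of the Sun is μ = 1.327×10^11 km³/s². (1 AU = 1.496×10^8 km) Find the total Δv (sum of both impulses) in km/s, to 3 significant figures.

Δv = 8.53 km/s

In km: r₁ = 4.62 × 1.496×10^8 = 6.91152×10^8 km; r₂ = 1.69 × 1.496×10^8 = 2.52824×10^8 km.
Transfer-ellipse semi-major axis a_t = (r₁ + r₂)/2 = (6.91152×10^8 + 2.52824×10^8)/2 = 4.71988×10^8 km.
Circular speed at r₁: v₁ = √(μ/r₁) = √(1.327×10^11/6.91152×10^8) = 13.856 km/s.
On the transfer ellipse at r₁, vis-viva equation gives v_a = √[μ(2/r₁ − 1/a_t)] = 10.141 km/s.
First burn Δv₁ = |v_a − v₁| = 3.715 km/s.
At r₂, v₂ = √(μ/r₂) = 22.910 km/s.
Transfer-orbit speed at r₂: v_p = √[μ(2/r₂ − 1/a_t)] = 27.723 km/s.
Second burn Δv₂ = |v₂ − v_p| = 4.813 km/s.
Δv = Δv₁ + Δv₂ = 3.715 + 4.813 = 8.528 km/s.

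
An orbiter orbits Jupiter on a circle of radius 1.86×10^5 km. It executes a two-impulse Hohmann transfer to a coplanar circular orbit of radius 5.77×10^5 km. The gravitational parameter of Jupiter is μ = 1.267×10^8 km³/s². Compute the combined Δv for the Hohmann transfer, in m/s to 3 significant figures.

Semi-major axis of the transfer orbit: a_t = (1.860×10^5 + 5.770×10^5)/2 = 3.815×10^5 km.
At r₁ the circular-orbit speed is v₁ = √(μ/r₁) = 26.0995 km/s.
Transfer-orbit speed at r₁ (vis-viva equation): v_p = √[μ(2/r₁ − 1/a_t)] = 32.0976 km/s.
First burn Δv₁ = |v_p − v₁| = 5.998 km/s.
At r₂, v₂ = √(μ/r₂) = 14.818 km/s.
Transfer-orbit speed at r₂: v_a = √[μ(2/r₂ − 1/a_t)] = 10.347 km/s.
Second burn Δv₂ = |v₂ − v_a| = 4.471 km/s.
Total Δv = Δv₁ + Δv₂ = 10.47 km/s.

Δv = 10500 m/s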